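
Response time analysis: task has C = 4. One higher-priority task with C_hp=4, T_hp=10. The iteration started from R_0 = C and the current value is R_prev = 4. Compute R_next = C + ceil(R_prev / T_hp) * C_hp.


R_next = C + ceil(R_prev / T_hp) * C_hp
ceil(4 / 10) = ceil(0.4) = 1
Interference = 1 * 4 = 4
R_next = 4 + 4 = 8

8


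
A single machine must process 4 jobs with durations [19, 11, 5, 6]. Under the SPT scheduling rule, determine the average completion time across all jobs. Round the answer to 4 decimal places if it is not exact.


Sort jobs by processing time (SPT order): [5, 6, 11, 19]
Compute completion times sequentially:
  Job 1: processing = 5, completes at 5
  Job 2: processing = 6, completes at 11
  Job 3: processing = 11, completes at 22
  Job 4: processing = 19, completes at 41
Sum of completion times = 79
Average completion time = 79/4 = 19.75

19.75


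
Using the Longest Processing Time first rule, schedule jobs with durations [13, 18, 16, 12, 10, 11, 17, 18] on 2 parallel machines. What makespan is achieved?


Sort jobs in decreasing order (LPT): [18, 18, 17, 16, 13, 12, 11, 10]
Assign each job to the least loaded machine:
  Machine 1: jobs [18, 17, 12, 11], load = 58
  Machine 2: jobs [18, 16, 13, 10], load = 57
Makespan = max load = 58

58


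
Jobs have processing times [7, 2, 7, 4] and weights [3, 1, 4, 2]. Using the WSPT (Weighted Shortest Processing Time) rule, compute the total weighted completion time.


Compute p/w ratios and sort ascending (WSPT): [(7, 4), (2, 1), (4, 2), (7, 3)]
Compute weighted completion times:
  Job (p=7,w=4): C=7, w*C=4*7=28
  Job (p=2,w=1): C=9, w*C=1*9=9
  Job (p=4,w=2): C=13, w*C=2*13=26
  Job (p=7,w=3): C=20, w*C=3*20=60
Total weighted completion time = 123

123


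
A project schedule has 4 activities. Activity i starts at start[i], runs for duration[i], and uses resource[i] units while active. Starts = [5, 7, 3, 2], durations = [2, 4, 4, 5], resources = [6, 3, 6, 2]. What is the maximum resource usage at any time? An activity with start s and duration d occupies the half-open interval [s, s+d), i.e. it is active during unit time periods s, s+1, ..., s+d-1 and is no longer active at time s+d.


Each activity i is active on [start_i, start_i + duration_i).
Compute total resource usage per time slot:
  t=0: active resources = [], total = 0
  t=1: active resources = [], total = 0
  t=2: active resources = [2], total = 2
  t=3: active resources = [6, 2], total = 8
  t=4: active resources = [6, 2], total = 8
  t=5: active resources = [6, 6, 2], total = 14
  t=6: active resources = [6, 6, 2], total = 14
  t=7: active resources = [3], total = 3
  t=8: active resources = [3], total = 3
  t=9: active resources = [3], total = 3
  t=10: active resources = [3], total = 3
Peak resource demand = 14

14


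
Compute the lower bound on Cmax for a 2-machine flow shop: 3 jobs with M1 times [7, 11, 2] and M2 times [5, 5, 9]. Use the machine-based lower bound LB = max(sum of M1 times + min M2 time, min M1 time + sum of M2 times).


LB1 = sum(M1 times) + min(M2 times) = 20 + 5 = 25
LB2 = min(M1 times) + sum(M2 times) = 2 + 19 = 21
Lower bound = max(LB1, LB2) = max(25, 21) = 25

25


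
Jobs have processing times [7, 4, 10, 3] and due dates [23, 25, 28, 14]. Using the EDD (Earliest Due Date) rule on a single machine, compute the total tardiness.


Sort by due date (EDD order): [(3, 14), (7, 23), (4, 25), (10, 28)]
Compute completion times and tardiness:
  Job 1: p=3, d=14, C=3, tardiness=max(0,3-14)=0
  Job 2: p=7, d=23, C=10, tardiness=max(0,10-23)=0
  Job 3: p=4, d=25, C=14, tardiness=max(0,14-25)=0
  Job 4: p=10, d=28, C=24, tardiness=max(0,24-28)=0
Total tardiness = 0

0


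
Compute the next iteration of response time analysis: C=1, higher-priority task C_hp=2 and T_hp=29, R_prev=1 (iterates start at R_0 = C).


R_next = C + ceil(R_prev / T_hp) * C_hp
ceil(1 / 29) = ceil(0.0345) = 1
Interference = 1 * 2 = 2
R_next = 1 + 2 = 3

3


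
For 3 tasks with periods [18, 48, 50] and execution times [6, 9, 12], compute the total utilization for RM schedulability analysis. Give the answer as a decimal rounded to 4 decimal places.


Compute individual utilizations (exact fractions):
  Task 1: C/T = 6/18 = 1/3 (approx. 0.3333)
  Task 2: C/T = 9/48 = 3/16 (approx. 0.1875)
  Task 3: C/T = 12/50 = 6/25 (approx. 0.24)
Total utilization U = 1/3 + 3/16 + 6/25 = 913/1200
Rounded to 4 decimal places: U = 0.7608
RM (Liu & Layland) bound for 3 tasks = 0.779763; compare with U = 913/1200 (approx. 0.760833)
U <= bound, so schedulable by RM sufficient condition.

0.7608


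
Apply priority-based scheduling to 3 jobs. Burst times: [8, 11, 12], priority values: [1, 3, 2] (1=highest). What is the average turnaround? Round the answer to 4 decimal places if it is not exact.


Sort by priority (ascending = highest first):
Order: [(1, 8), (2, 12), (3, 11)]
Completion times:
  Priority 1, burst=8, C=8
  Priority 2, burst=12, C=20
  Priority 3, burst=11, C=31
Average turnaround = 59/3 = 19.6667

19.6667


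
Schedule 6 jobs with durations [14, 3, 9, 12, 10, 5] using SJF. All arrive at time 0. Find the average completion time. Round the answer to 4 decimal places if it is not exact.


SJF order (ascending): [3, 5, 9, 10, 12, 14]
Completion times:
  Job 1: burst=3, C=3
  Job 2: burst=5, C=8
  Job 3: burst=9, C=17
  Job 4: burst=10, C=27
  Job 5: burst=12, C=39
  Job 6: burst=14, C=53
Average completion = 147/6 = 24.5

24.5


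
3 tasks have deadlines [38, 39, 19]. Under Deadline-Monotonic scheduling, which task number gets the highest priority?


Sort tasks by relative deadline (ascending):
  Task 3: deadline = 19
  Task 1: deadline = 38
  Task 2: deadline = 39
Priority order (highest first): [3, 1, 2]
Highest priority task = 3

3


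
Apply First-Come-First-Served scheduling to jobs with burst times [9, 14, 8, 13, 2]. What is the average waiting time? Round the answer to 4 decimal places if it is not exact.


FCFS order (as given): [9, 14, 8, 13, 2]
Waiting times:
  Job 1: wait = 0
  Job 2: wait = 9
  Job 3: wait = 23
  Job 4: wait = 31
  Job 5: wait = 44
Sum of waiting times = 107
Average waiting time = 107/5 = 21.4

21.4


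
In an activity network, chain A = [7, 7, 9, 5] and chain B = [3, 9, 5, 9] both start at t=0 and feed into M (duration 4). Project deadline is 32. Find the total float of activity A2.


Forward pass: ES(A2) = sum of predecessors on chain A = 7
EF = ES + duration = 7 + 7 = 14
Backward pass: LF(M) = deadline = 32; LS(M) = 32 - 4 = 28
LF(A2) = LS(M) - sum(successors on chain A) = 28 - 14 = 14
LS = LF - duration = 14 - 7 = 7
Total float = LS - ES = 7 - 7 = 0

0


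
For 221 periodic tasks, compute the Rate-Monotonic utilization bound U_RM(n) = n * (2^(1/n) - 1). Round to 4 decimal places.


Compute 2^(1/221) = 1.0031413363
Subtract 1: 1.0031413363 - 1 = 0.0031413363
Multiply by n: 221 * 0.0031413363 = 0.6942353223
Round to 4 dp: 0.6942

0.6942


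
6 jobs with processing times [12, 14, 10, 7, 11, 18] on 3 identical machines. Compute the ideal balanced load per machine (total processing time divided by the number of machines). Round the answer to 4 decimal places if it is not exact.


Total processing time = 12 + 14 + 10 + 7 + 11 + 18 = 72
Number of machines = 3
Ideal balanced load = 72 / 3 = 24.0

24.0


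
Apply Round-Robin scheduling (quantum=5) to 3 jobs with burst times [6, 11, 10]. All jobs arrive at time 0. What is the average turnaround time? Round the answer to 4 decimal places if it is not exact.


Time quantum = 5
Execution trace:
  J1 runs 5 units, time = 5
  J2 runs 5 units, time = 10
  J3 runs 5 units, time = 15
  J1 runs 1 units, time = 16
  J2 runs 5 units, time = 21
  J3 runs 5 units, time = 26
  J2 runs 1 units, time = 27
Finish times: [16, 27, 26]
Average turnaround = 69/3 = 23.0

23.0


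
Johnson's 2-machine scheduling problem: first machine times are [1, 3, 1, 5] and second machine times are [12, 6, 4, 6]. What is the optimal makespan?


Apply Johnson's rule:
  Group 1 (a <= b): [(1, 1, 12), (3, 1, 4), (2, 3, 6), (4, 5, 6)]
  Group 2 (a > b): []
Optimal job order: [1, 3, 2, 4]
Schedule:
  Job 1: M1 done at 1, M2 done at 13
  Job 3: M1 done at 2, M2 done at 17
  Job 2: M1 done at 5, M2 done at 23
  Job 4: M1 done at 10, M2 done at 29
Makespan = 29

29


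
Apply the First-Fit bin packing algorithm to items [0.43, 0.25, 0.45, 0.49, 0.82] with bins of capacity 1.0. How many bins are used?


Place items sequentially using First-Fit:
  Item 0.43 -> new Bin 1
  Item 0.25 -> Bin 1 (now 0.68)
  Item 0.45 -> new Bin 2
  Item 0.49 -> Bin 2 (now 0.94)
  Item 0.82 -> new Bin 3
Total bins used = 3

3


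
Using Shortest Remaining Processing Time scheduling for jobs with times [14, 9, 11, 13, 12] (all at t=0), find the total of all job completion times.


Since all jobs arrive at t=0, SRPT equals SPT ordering.
SPT order: [9, 11, 12, 13, 14]
Completion times:
  Job 1: p=9, C=9
  Job 2: p=11, C=20
  Job 3: p=12, C=32
  Job 4: p=13, C=45
  Job 5: p=14, C=59
Total completion time = 9 + 20 + 32 + 45 + 59 = 165

165


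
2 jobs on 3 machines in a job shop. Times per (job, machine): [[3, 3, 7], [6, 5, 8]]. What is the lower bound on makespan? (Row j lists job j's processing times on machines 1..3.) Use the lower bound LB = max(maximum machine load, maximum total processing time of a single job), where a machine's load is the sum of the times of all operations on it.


Machine loads:
  Machine 1: 3 + 6 = 9
  Machine 2: 3 + 5 = 8
  Machine 3: 7 + 8 = 15
Max machine load = 15
Job totals:
  Job 1: 13
  Job 2: 19
Max job total = 19
Lower bound = max(15, 19) = 19

19


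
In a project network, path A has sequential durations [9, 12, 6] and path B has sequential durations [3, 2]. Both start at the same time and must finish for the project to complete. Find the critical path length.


Path A total = 9 + 12 + 6 = 27
Path B total = 3 + 2 = 5
Critical path = longest path = max(27, 5) = 27

27


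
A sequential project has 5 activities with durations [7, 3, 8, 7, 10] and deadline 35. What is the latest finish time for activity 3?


LF(activity 3) = deadline - sum of successor durations
Successors: activities 4 through 5 with durations [7, 10]
Sum of successor durations = 17
LF = 35 - 17 = 18

18


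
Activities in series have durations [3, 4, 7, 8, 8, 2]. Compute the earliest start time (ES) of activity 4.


Activity 4 starts after activities 1 through 3 complete.
Predecessor durations: [3, 4, 7]
ES = 3 + 4 + 7 = 14

14


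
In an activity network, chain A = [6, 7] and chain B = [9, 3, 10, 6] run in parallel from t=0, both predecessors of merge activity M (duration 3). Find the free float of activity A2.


ES(A2) = sum of predecessors on chain A = 6
EF(A2) = ES + duration = 6 + 7 = 13
Successor of A2 is M. ES(M) = max(sum(A), sum(B)) = max(13, 28) = 28
Free float = ES(successor) - EF(current) = 28 - 13 = 15

15


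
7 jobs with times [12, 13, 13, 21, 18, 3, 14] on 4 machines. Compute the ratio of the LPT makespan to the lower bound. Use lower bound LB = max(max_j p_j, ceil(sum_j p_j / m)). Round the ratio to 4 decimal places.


LPT order: [21, 18, 14, 13, 13, 12, 3]
Machine loads after assignment: [21, 21, 26, 26]
LPT makespan = 26
Lower bound = max(max_job, ceil(total/4)) = max(21, 24) = 24
Ratio = 26 / 24 = 1.0833

1.0833


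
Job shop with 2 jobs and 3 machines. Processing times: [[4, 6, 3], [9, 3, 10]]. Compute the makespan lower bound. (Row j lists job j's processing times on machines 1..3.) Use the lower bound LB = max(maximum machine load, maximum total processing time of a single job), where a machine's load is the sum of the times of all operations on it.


Machine loads:
  Machine 1: 4 + 9 = 13
  Machine 2: 6 + 3 = 9
  Machine 3: 3 + 10 = 13
Max machine load = 13
Job totals:
  Job 1: 13
  Job 2: 22
Max job total = 22
Lower bound = max(13, 22) = 22

22


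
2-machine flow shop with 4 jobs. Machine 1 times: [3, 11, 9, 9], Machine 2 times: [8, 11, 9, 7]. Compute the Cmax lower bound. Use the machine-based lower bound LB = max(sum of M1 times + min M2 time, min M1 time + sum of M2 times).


LB1 = sum(M1 times) + min(M2 times) = 32 + 7 = 39
LB2 = min(M1 times) + sum(M2 times) = 3 + 35 = 38
Lower bound = max(LB1, LB2) = max(39, 38) = 39

39


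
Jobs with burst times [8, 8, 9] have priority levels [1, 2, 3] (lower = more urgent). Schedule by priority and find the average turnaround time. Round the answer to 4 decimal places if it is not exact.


Sort by priority (ascending = highest first):
Order: [(1, 8), (2, 8), (3, 9)]
Completion times:
  Priority 1, burst=8, C=8
  Priority 2, burst=8, C=16
  Priority 3, burst=9, C=25
Average turnaround = 49/3 = 16.3333

16.3333


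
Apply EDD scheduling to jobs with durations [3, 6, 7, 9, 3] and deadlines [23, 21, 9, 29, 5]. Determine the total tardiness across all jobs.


Sort by due date (EDD order): [(3, 5), (7, 9), (6, 21), (3, 23), (9, 29)]
Compute completion times and tardiness:
  Job 1: p=3, d=5, C=3, tardiness=max(0,3-5)=0
  Job 2: p=7, d=9, C=10, tardiness=max(0,10-9)=1
  Job 3: p=6, d=21, C=16, tardiness=max(0,16-21)=0
  Job 4: p=3, d=23, C=19, tardiness=max(0,19-23)=0
  Job 5: p=9, d=29, C=28, tardiness=max(0,28-29)=0
Total tardiness = 1

1


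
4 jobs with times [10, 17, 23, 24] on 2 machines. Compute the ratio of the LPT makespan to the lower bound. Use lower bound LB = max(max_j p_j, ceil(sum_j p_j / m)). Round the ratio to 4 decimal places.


LPT order: [24, 23, 17, 10]
Machine loads after assignment: [34, 40]
LPT makespan = 40
Lower bound = max(max_job, ceil(total/2)) = max(24, 37) = 37
Ratio = 40 / 37 = 1.0811

1.0811


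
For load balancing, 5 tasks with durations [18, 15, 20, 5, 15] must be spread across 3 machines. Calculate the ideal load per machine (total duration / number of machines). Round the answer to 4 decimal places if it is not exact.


Total processing time = 18 + 15 + 20 + 5 + 15 = 73
Number of machines = 3
Ideal balanced load = 73 / 3 = 24.3333

24.3333


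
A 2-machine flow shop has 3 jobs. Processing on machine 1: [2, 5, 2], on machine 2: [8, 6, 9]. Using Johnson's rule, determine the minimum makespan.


Apply Johnson's rule:
  Group 1 (a <= b): [(1, 2, 8), (3, 2, 9), (2, 5, 6)]
  Group 2 (a > b): []
Optimal job order: [1, 3, 2]
Schedule:
  Job 1: M1 done at 2, M2 done at 10
  Job 3: M1 done at 4, M2 done at 19
  Job 2: M1 done at 9, M2 done at 25
Makespan = 25

25


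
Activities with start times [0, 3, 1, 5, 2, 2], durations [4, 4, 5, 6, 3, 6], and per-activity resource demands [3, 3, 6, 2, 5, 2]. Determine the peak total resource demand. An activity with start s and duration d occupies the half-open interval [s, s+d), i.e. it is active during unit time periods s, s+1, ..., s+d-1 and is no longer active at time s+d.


Each activity i is active on [start_i, start_i + duration_i).
Compute total resource usage per time slot:
  t=0: active resources = [3], total = 3
  t=1: active resources = [3, 6], total = 9
  t=2: active resources = [3, 6, 5, 2], total = 16
  t=3: active resources = [3, 3, 6, 5, 2], total = 19
  t=4: active resources = [3, 6, 5, 2], total = 16
  t=5: active resources = [3, 6, 2, 2], total = 13
  t=6: active resources = [3, 2, 2], total = 7
  t=7: active resources = [2, 2], total = 4
  t=8: active resources = [2], total = 2
  t=9: active resources = [2], total = 2
  t=10: active resources = [2], total = 2
Peak resource demand = 19

19


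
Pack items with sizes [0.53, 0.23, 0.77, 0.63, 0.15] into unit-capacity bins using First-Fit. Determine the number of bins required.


Place items sequentially using First-Fit:
  Item 0.53 -> new Bin 1
  Item 0.23 -> Bin 1 (now 0.76)
  Item 0.77 -> new Bin 2
  Item 0.63 -> new Bin 3
  Item 0.15 -> Bin 1 (now 0.91)
Total bins used = 3

3


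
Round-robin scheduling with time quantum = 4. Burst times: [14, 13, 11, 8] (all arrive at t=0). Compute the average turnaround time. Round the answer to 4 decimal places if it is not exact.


Time quantum = 4
Execution trace:
  J1 runs 4 units, time = 4
  J2 runs 4 units, time = 8
  J3 runs 4 units, time = 12
  J4 runs 4 units, time = 16
  J1 runs 4 units, time = 20
  J2 runs 4 units, time = 24
  J3 runs 4 units, time = 28
  J4 runs 4 units, time = 32
  J1 runs 4 units, time = 36
  J2 runs 4 units, time = 40
  J3 runs 3 units, time = 43
  J1 runs 2 units, time = 45
  J2 runs 1 units, time = 46
Finish times: [45, 46, 43, 32]
Average turnaround = 166/4 = 41.5

41.5


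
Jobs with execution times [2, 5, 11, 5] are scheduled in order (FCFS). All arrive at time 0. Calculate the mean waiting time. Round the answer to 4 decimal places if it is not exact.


FCFS order (as given): [2, 5, 11, 5]
Waiting times:
  Job 1: wait = 0
  Job 2: wait = 2
  Job 3: wait = 7
  Job 4: wait = 18
Sum of waiting times = 27
Average waiting time = 27/4 = 6.75

6.75


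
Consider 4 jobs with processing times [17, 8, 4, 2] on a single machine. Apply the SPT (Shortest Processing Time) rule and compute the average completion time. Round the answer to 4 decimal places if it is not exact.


Sort jobs by processing time (SPT order): [2, 4, 8, 17]
Compute completion times sequentially:
  Job 1: processing = 2, completes at 2
  Job 2: processing = 4, completes at 6
  Job 3: processing = 8, completes at 14
  Job 4: processing = 17, completes at 31
Sum of completion times = 53
Average completion time = 53/4 = 13.25

13.25


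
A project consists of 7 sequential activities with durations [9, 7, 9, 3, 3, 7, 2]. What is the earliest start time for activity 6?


Activity 6 starts after activities 1 through 5 complete.
Predecessor durations: [9, 7, 9, 3, 3]
ES = 9 + 7 + 9 + 3 + 3 = 31

31


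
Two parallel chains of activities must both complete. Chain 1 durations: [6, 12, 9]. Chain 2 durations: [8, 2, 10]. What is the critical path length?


Path A total = 6 + 12 + 9 = 27
Path B total = 8 + 2 + 10 = 20
Critical path = longest path = max(27, 20) = 27

27


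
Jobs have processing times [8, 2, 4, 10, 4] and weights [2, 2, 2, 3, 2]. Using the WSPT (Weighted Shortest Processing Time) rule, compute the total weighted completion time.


Compute p/w ratios and sort ascending (WSPT): [(2, 2), (4, 2), (4, 2), (10, 3), (8, 2)]
Compute weighted completion times:
  Job (p=2,w=2): C=2, w*C=2*2=4
  Job (p=4,w=2): C=6, w*C=2*6=12
  Job (p=4,w=2): C=10, w*C=2*10=20
  Job (p=10,w=3): C=20, w*C=3*20=60
  Job (p=8,w=2): C=28, w*C=2*28=56
Total weighted completion time = 152

152


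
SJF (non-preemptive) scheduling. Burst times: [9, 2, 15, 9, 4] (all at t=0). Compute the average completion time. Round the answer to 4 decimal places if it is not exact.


SJF order (ascending): [2, 4, 9, 9, 15]
Completion times:
  Job 1: burst=2, C=2
  Job 2: burst=4, C=6
  Job 3: burst=9, C=15
  Job 4: burst=9, C=24
  Job 5: burst=15, C=39
Average completion = 86/5 = 17.2

17.2


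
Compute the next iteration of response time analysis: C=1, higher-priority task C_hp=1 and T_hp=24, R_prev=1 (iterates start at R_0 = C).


R_next = C + ceil(R_prev / T_hp) * C_hp
ceil(1 / 24) = ceil(0.0417) = 1
Interference = 1 * 1 = 1
R_next = 1 + 1 = 2

2


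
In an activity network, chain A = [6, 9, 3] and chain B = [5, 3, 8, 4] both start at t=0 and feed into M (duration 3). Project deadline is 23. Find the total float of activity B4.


Forward pass: ES(B4) = sum of predecessors on chain B = 16
EF = ES + duration = 16 + 4 = 20
Backward pass: LF(M) = deadline = 23; LS(M) = 23 - 3 = 20
LF(B4) = LS(M) - sum(successors on chain B) = 20 - 0 = 20
LS = LF - duration = 20 - 4 = 16
Total float = LS - ES = 16 - 16 = 0

0


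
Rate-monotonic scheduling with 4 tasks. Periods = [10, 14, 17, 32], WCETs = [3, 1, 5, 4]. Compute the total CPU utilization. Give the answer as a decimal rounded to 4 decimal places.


Compute individual utilizations (exact fractions):
  Task 1: C/T = 3/10 (approx. 0.3)
  Task 2: C/T = 1/14 (approx. 0.0714)
  Task 3: C/T = 5/17 (approx. 0.2941)
  Task 4: C/T = 4/32 = 1/8 (approx. 0.125)
Total utilization U = 3/10 + 1/14 + 5/17 + 1/8 = 3763/4760
Rounded to 4 decimal places: U = 0.7905
RM (Liu & Layland) bound for 4 tasks = 0.756828; compare with U = 3763/4760 (approx. 0.790546)
bound < U <= 1, so the RM sufficient condition is not met (inconclusive; an exact test such as response-time analysis is needed).

0.7905


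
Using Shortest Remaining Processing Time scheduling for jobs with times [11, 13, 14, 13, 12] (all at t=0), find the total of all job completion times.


Since all jobs arrive at t=0, SRPT equals SPT ordering.
SPT order: [11, 12, 13, 13, 14]
Completion times:
  Job 1: p=11, C=11
  Job 2: p=12, C=23
  Job 3: p=13, C=36
  Job 4: p=13, C=49
  Job 5: p=14, C=63
Total completion time = 11 + 23 + 36 + 49 + 63 = 182

182


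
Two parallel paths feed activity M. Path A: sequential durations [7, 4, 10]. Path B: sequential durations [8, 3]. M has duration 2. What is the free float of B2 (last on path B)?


ES(B2) = sum of predecessors on chain B = 8
EF(B2) = ES + duration = 8 + 3 = 11
Successor of B2 is M. ES(M) = max(sum(A), sum(B)) = max(21, 11) = 21
Free float = ES(successor) - EF(current) = 21 - 11 = 10

10


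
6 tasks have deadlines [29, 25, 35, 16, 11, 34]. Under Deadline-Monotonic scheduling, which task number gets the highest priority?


Sort tasks by relative deadline (ascending):
  Task 5: deadline = 11
  Task 4: deadline = 16
  Task 2: deadline = 25
  Task 1: deadline = 29
  Task 6: deadline = 34
  Task 3: deadline = 35
Priority order (highest first): [5, 4, 2, 1, 6, 3]
Highest priority task = 5

5


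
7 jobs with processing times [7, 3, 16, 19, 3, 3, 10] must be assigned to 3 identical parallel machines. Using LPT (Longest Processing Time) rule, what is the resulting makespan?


Sort jobs in decreasing order (LPT): [19, 16, 10, 7, 3, 3, 3]
Assign each job to the least loaded machine:
  Machine 1: jobs [19, 3], load = 22
  Machine 2: jobs [16, 3], load = 19
  Machine 3: jobs [10, 7, 3], load = 20
Makespan = max load = 22

22


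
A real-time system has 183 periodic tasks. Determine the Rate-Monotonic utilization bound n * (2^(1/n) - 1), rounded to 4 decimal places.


Compute 2^(1/183) = 1.0037948719
Subtract 1: 1.0037948719 - 1 = 0.0037948719
Multiply by n: 183 * 0.0037948719 = 0.6944615577
Round to 4 dp: 0.6945

0.6945


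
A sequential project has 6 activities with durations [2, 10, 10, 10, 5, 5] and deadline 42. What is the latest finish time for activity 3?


LF(activity 3) = deadline - sum of successor durations
Successors: activities 4 through 6 with durations [10, 5, 5]
Sum of successor durations = 20
LF = 42 - 20 = 22

22


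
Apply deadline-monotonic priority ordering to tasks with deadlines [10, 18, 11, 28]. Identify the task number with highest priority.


Sort tasks by relative deadline (ascending):
  Task 1: deadline = 10
  Task 3: deadline = 11
  Task 2: deadline = 18
  Task 4: deadline = 28
Priority order (highest first): [1, 3, 2, 4]
Highest priority task = 1

1


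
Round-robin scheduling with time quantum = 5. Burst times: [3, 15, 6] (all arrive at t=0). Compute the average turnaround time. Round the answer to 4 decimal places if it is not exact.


Time quantum = 5
Execution trace:
  J1 runs 3 units, time = 3
  J2 runs 5 units, time = 8
  J3 runs 5 units, time = 13
  J2 runs 5 units, time = 18
  J3 runs 1 units, time = 19
  J2 runs 5 units, time = 24
Finish times: [3, 24, 19]
Average turnaround = 46/3 = 15.3333

15.3333


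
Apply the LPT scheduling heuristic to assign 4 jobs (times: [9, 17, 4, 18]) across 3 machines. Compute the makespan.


Sort jobs in decreasing order (LPT): [18, 17, 9, 4]
Assign each job to the least loaded machine:
  Machine 1: jobs [18], load = 18
  Machine 2: jobs [17], load = 17
  Machine 3: jobs [9, 4], load = 13
Makespan = max load = 18

18


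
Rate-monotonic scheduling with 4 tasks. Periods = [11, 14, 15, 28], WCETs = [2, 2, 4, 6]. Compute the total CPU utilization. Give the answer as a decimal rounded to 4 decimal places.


Compute individual utilizations (exact fractions):
  Task 1: C/T = 2/11 (approx. 0.1818)
  Task 2: C/T = 2/14 = 1/7 (approx. 0.1429)
  Task 3: C/T = 4/15 (approx. 0.2667)
  Task 4: C/T = 6/28 = 3/14 (approx. 0.2143)
Total utilization U = 2/11 + 1/7 + 4/15 + 3/14 = 1861/2310
Rounded to 4 decimal places: U = 0.8056
RM (Liu & Layland) bound for 4 tasks = 0.756828; compare with U = 1861/2310 (approx. 0.805628)
bound < U <= 1, so the RM sufficient condition is not met (inconclusive; an exact test such as response-time analysis is needed).

0.8056


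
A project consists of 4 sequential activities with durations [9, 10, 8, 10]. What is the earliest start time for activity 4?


Activity 4 starts after activities 1 through 3 complete.
Predecessor durations: [9, 10, 8]
ES = 9 + 10 + 8 = 27

27


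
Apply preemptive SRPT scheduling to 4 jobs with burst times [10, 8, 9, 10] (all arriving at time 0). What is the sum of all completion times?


Since all jobs arrive at t=0, SRPT equals SPT ordering.
SPT order: [8, 9, 10, 10]
Completion times:
  Job 1: p=8, C=8
  Job 2: p=9, C=17
  Job 3: p=10, C=27
  Job 4: p=10, C=37
Total completion time = 8 + 17 + 27 + 37 = 89

89


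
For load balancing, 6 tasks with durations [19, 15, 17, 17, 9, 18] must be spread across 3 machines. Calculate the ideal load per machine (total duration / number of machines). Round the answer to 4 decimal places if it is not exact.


Total processing time = 19 + 15 + 17 + 17 + 9 + 18 = 95
Number of machines = 3
Ideal balanced load = 95 / 3 = 31.6667

31.6667


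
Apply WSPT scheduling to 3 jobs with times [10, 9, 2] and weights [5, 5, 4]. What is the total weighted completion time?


Compute p/w ratios and sort ascending (WSPT): [(2, 4), (9, 5), (10, 5)]
Compute weighted completion times:
  Job (p=2,w=4): C=2, w*C=4*2=8
  Job (p=9,w=5): C=11, w*C=5*11=55
  Job (p=10,w=5): C=21, w*C=5*21=105
Total weighted completion time = 168

168


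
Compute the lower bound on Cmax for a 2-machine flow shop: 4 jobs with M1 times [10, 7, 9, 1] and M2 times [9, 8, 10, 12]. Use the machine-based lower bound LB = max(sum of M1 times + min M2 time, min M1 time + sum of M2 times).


LB1 = sum(M1 times) + min(M2 times) = 27 + 8 = 35
LB2 = min(M1 times) + sum(M2 times) = 1 + 39 = 40
Lower bound = max(LB1, LB2) = max(35, 40) = 40

40


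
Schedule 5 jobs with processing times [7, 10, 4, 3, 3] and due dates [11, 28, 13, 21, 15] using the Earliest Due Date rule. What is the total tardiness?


Sort by due date (EDD order): [(7, 11), (4, 13), (3, 15), (3, 21), (10, 28)]
Compute completion times and tardiness:
  Job 1: p=7, d=11, C=7, tardiness=max(0,7-11)=0
  Job 2: p=4, d=13, C=11, tardiness=max(0,11-13)=0
  Job 3: p=3, d=15, C=14, tardiness=max(0,14-15)=0
  Job 4: p=3, d=21, C=17, tardiness=max(0,17-21)=0
  Job 5: p=10, d=28, C=27, tardiness=max(0,27-28)=0
Total tardiness = 0

0


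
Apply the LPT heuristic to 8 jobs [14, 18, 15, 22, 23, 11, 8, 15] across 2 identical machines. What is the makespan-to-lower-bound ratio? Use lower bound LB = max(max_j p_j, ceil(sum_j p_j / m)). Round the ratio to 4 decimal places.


LPT order: [23, 22, 18, 15, 15, 14, 11, 8]
Machine loads after assignment: [64, 62]
LPT makespan = 64
Lower bound = max(max_job, ceil(total/2)) = max(23, 63) = 63
Ratio = 64 / 63 = 1.0159

1.0159


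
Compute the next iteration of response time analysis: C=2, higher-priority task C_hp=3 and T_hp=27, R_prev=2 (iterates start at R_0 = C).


R_next = C + ceil(R_prev / T_hp) * C_hp
ceil(2 / 27) = ceil(0.0741) = 1
Interference = 1 * 3 = 3
R_next = 2 + 3 = 5

5


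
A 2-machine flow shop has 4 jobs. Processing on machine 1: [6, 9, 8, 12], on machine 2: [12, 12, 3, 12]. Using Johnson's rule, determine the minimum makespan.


Apply Johnson's rule:
  Group 1 (a <= b): [(1, 6, 12), (2, 9, 12), (4, 12, 12)]
  Group 2 (a > b): [(3, 8, 3)]
Optimal job order: [1, 2, 4, 3]
Schedule:
  Job 1: M1 done at 6, M2 done at 18
  Job 2: M1 done at 15, M2 done at 30
  Job 4: M1 done at 27, M2 done at 42
  Job 3: M1 done at 35, M2 done at 45
Makespan = 45

45


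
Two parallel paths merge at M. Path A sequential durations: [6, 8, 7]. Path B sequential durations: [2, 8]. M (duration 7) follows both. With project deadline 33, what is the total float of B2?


Forward pass: ES(B2) = sum of predecessors on chain B = 2
EF = ES + duration = 2 + 8 = 10
Backward pass: LF(M) = deadline = 33; LS(M) = 33 - 7 = 26
LF(B2) = LS(M) - sum(successors on chain B) = 26 - 0 = 26
LS = LF - duration = 26 - 8 = 18
Total float = LS - ES = 18 - 2 = 16

16


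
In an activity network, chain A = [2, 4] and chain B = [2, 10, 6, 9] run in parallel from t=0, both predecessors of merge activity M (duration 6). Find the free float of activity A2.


ES(A2) = sum of predecessors on chain A = 2
EF(A2) = ES + duration = 2 + 4 = 6
Successor of A2 is M. ES(M) = max(sum(A), sum(B)) = max(6, 27) = 27
Free float = ES(successor) - EF(current) = 27 - 6 = 21

21


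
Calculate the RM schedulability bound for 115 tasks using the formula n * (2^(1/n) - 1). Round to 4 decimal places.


Compute 2^(1/115) = 1.0060455679
Subtract 1: 1.0060455679 - 1 = 0.0060455679
Multiply by n: 115 * 0.0060455679 = 0.6952403085
Round to 4 dp: 0.6952

0.6952


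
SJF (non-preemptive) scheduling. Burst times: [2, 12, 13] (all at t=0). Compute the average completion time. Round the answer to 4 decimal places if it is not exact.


SJF order (ascending): [2, 12, 13]
Completion times:
  Job 1: burst=2, C=2
  Job 2: burst=12, C=14
  Job 3: burst=13, C=27
Average completion = 43/3 = 14.3333

14.3333


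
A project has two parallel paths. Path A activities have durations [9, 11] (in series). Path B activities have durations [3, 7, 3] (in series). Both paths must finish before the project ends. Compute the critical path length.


Path A total = 9 + 11 = 20
Path B total = 3 + 7 + 3 = 13
Critical path = longest path = max(20, 13) = 20

20


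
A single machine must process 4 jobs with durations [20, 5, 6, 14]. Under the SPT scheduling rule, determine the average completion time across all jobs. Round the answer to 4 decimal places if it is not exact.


Sort jobs by processing time (SPT order): [5, 6, 14, 20]
Compute completion times sequentially:
  Job 1: processing = 5, completes at 5
  Job 2: processing = 6, completes at 11
  Job 3: processing = 14, completes at 25
  Job 4: processing = 20, completes at 45
Sum of completion times = 86
Average completion time = 86/4 = 21.5

21.5


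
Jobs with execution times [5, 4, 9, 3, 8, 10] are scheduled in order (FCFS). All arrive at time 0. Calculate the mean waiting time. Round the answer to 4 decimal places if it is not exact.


FCFS order (as given): [5, 4, 9, 3, 8, 10]
Waiting times:
  Job 1: wait = 0
  Job 2: wait = 5
  Job 3: wait = 9
  Job 4: wait = 18
  Job 5: wait = 21
  Job 6: wait = 29
Sum of waiting times = 82
Average waiting time = 82/6 = 13.6667

13.6667


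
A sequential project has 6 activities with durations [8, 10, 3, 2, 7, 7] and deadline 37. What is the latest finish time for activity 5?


LF(activity 5) = deadline - sum of successor durations
Successors: activities 6 through 6 with durations [7]
Sum of successor durations = 7
LF = 37 - 7 = 30

30


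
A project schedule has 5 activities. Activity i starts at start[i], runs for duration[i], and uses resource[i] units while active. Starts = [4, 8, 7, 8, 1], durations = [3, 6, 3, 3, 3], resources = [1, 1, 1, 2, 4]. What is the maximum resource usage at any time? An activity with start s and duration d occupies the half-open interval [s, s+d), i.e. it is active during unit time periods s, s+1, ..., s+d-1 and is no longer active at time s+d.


Each activity i is active on [start_i, start_i + duration_i).
Compute total resource usage per time slot:
  t=0: active resources = [], total = 0
  t=1: active resources = [4], total = 4
  t=2: active resources = [4], total = 4
  t=3: active resources = [4], total = 4
  t=4: active resources = [1], total = 1
  t=5: active resources = [1], total = 1
  t=6: active resources = [1], total = 1
  t=7: active resources = [1], total = 1
  t=8: active resources = [1, 1, 2], total = 4
  t=9: active resources = [1, 1, 2], total = 4
  t=10: active resources = [1, 2], total = 3
  t=11: active resources = [1], total = 1
  t=12: active resources = [1], total = 1
  t=13: active resources = [1], total = 1
Peak resource demand = 4

4


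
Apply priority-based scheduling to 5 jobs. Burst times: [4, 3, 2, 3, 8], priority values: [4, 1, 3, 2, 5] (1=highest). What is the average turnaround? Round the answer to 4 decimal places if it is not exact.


Sort by priority (ascending = highest first):
Order: [(1, 3), (2, 3), (3, 2), (4, 4), (5, 8)]
Completion times:
  Priority 1, burst=3, C=3
  Priority 2, burst=3, C=6
  Priority 3, burst=2, C=8
  Priority 4, burst=4, C=12
  Priority 5, burst=8, C=20
Average turnaround = 49/5 = 9.8

9.8


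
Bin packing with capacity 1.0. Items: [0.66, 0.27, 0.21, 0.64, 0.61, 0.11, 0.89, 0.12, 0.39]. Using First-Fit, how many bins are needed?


Place items sequentially using First-Fit:
  Item 0.66 -> new Bin 1
  Item 0.27 -> Bin 1 (now 0.93)
  Item 0.21 -> new Bin 2
  Item 0.64 -> Bin 2 (now 0.85)
  Item 0.61 -> new Bin 3
  Item 0.11 -> Bin 2 (now 0.96)
  Item 0.89 -> new Bin 4
  Item 0.12 -> Bin 3 (now 0.73)
  Item 0.39 -> new Bin 5
Total bins used = 5

5


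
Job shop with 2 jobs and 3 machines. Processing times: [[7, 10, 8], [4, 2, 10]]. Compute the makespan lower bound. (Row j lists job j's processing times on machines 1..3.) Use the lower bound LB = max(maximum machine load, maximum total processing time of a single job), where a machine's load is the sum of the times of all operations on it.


Machine loads:
  Machine 1: 7 + 4 = 11
  Machine 2: 10 + 2 = 12
  Machine 3: 8 + 10 = 18
Max machine load = 18
Job totals:
  Job 1: 25
  Job 2: 16
Max job total = 25
Lower bound = max(18, 25) = 25

25


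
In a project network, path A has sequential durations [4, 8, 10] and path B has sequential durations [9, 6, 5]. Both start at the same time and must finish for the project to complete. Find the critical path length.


Path A total = 4 + 8 + 10 = 22
Path B total = 9 + 6 + 5 = 20
Critical path = longest path = max(22, 20) = 22

22


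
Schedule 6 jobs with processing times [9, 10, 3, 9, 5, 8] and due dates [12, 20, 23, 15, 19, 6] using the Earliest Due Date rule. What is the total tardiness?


Sort by due date (EDD order): [(8, 6), (9, 12), (9, 15), (5, 19), (10, 20), (3, 23)]
Compute completion times and tardiness:
  Job 1: p=8, d=6, C=8, tardiness=max(0,8-6)=2
  Job 2: p=9, d=12, C=17, tardiness=max(0,17-12)=5
  Job 3: p=9, d=15, C=26, tardiness=max(0,26-15)=11
  Job 4: p=5, d=19, C=31, tardiness=max(0,31-19)=12
  Job 5: p=10, d=20, C=41, tardiness=max(0,41-20)=21
  Job 6: p=3, d=23, C=44, tardiness=max(0,44-23)=21
Total tardiness = 72

72


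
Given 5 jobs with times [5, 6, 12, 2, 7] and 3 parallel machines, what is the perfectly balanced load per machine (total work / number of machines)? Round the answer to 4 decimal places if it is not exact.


Total processing time = 5 + 6 + 12 + 2 + 7 = 32
Number of machines = 3
Ideal balanced load = 32 / 3 = 10.6667

10.6667


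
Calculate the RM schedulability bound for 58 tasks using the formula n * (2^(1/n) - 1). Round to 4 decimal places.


Compute 2^(1/58) = 1.0120225098
Subtract 1: 1.0120225098 - 1 = 0.0120225098
Multiply by n: 58 * 0.0120225098 = 0.6973055684
Round to 4 dp: 0.6973

0.6973


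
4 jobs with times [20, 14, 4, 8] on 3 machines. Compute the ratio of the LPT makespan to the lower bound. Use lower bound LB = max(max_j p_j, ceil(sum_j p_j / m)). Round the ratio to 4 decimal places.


LPT order: [20, 14, 8, 4]
Machine loads after assignment: [20, 14, 12]
LPT makespan = 20
Lower bound = max(max_job, ceil(total/3)) = max(20, 16) = 20
Ratio = 20 / 20 = 1.0

1.0


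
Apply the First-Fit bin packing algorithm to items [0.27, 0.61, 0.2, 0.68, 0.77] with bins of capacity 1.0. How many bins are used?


Place items sequentially using First-Fit:
  Item 0.27 -> new Bin 1
  Item 0.61 -> Bin 1 (now 0.88)
  Item 0.2 -> new Bin 2
  Item 0.68 -> Bin 2 (now 0.88)
  Item 0.77 -> new Bin 3
Total bins used = 3

3


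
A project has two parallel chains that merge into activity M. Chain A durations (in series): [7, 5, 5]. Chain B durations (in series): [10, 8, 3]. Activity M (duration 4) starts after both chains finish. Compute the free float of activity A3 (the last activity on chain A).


ES(A3) = sum of predecessors on chain A = 12
EF(A3) = ES + duration = 12 + 5 = 17
Successor of A3 is M. ES(M) = max(sum(A), sum(B)) = max(17, 21) = 21
Free float = ES(successor) - EF(current) = 21 - 17 = 4

4


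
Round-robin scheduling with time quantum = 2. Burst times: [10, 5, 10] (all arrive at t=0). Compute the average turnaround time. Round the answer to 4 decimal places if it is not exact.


Time quantum = 2
Execution trace:
  J1 runs 2 units, time = 2
  J2 runs 2 units, time = 4
  J3 runs 2 units, time = 6
  J1 runs 2 units, time = 8
  J2 runs 2 units, time = 10
  J3 runs 2 units, time = 12
  J1 runs 2 units, time = 14
  J2 runs 1 units, time = 15
  J3 runs 2 units, time = 17
  J1 runs 2 units, time = 19
  J3 runs 2 units, time = 21
  J1 runs 2 units, time = 23
  J3 runs 2 units, time = 25
Finish times: [23, 15, 25]
Average turnaround = 63/3 = 21.0

21.0


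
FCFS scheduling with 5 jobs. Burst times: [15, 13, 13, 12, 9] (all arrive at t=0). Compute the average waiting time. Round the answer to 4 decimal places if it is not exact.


FCFS order (as given): [15, 13, 13, 12, 9]
Waiting times:
  Job 1: wait = 0
  Job 2: wait = 15
  Job 3: wait = 28
  Job 4: wait = 41
  Job 5: wait = 53
Sum of waiting times = 137
Average waiting time = 137/5 = 27.4

27.4


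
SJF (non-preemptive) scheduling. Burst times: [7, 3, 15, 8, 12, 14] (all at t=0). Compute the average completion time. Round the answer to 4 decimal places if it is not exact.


SJF order (ascending): [3, 7, 8, 12, 14, 15]
Completion times:
  Job 1: burst=3, C=3
  Job 2: burst=7, C=10
  Job 3: burst=8, C=18
  Job 4: burst=12, C=30
  Job 5: burst=14, C=44
  Job 6: burst=15, C=59
Average completion = 164/6 = 27.3333

27.3333


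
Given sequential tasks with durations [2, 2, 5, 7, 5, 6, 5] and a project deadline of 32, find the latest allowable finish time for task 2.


LF(activity 2) = deadline - sum of successor durations
Successors: activities 3 through 7 with durations [5, 7, 5, 6, 5]
Sum of successor durations = 28
LF = 32 - 28 = 4

4


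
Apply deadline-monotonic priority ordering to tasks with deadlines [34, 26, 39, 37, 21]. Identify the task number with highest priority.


Sort tasks by relative deadline (ascending):
  Task 5: deadline = 21
  Task 2: deadline = 26
  Task 1: deadline = 34
  Task 4: deadline = 37
  Task 3: deadline = 39
Priority order (highest first): [5, 2, 1, 4, 3]
Highest priority task = 5

5


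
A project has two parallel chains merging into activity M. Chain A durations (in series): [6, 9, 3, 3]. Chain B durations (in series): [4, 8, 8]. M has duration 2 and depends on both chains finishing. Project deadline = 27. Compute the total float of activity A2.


Forward pass: ES(A2) = sum of predecessors on chain A = 6
EF = ES + duration = 6 + 9 = 15
Backward pass: LF(M) = deadline = 27; LS(M) = 27 - 2 = 25
LF(A2) = LS(M) - sum(successors on chain A) = 25 - 6 = 19
LS = LF - duration = 19 - 9 = 10
Total float = LS - ES = 10 - 6 = 4

4


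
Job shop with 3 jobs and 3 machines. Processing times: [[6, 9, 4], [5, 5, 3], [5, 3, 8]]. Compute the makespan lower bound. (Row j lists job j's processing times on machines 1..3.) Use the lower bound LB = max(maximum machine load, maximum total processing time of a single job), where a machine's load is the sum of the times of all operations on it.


Machine loads:
  Machine 1: 6 + 5 + 5 = 16
  Machine 2: 9 + 5 + 3 = 17
  Machine 3: 4 + 3 + 8 = 15
Max machine load = 17
Job totals:
  Job 1: 19
  Job 2: 13
  Job 3: 16
Max job total = 19
Lower bound = max(17, 19) = 19

19
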